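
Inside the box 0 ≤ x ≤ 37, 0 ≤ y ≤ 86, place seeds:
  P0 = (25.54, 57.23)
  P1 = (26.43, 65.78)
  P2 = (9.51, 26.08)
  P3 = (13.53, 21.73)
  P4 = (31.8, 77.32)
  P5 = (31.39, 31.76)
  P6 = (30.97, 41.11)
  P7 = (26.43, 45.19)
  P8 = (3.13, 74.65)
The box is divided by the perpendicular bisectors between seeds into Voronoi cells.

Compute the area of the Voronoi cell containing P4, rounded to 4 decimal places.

Area of P4's cell: 269.7912

1. box [0,37]×[0,86]: [(0, 0) (37, 0) (37, 86) (0, 86)]
2. ⊥bis P4·P0 via (28.67,67.275): [(0, 76.2085) (37, 64.6794) (37, 86) (0, 86)]  |A|=575.5739
3. ⊥bis P4·P1 via (29.115,71.55): [(0, 85.0983) (37, 67.8808) (37, 86) (0, 86)]  |A|=351.8862
4. ⊥bis P4·P2 via (20.655,51.7): [(0, 85.0983) (37, 67.8808) (37, 86) (0, 86)]  |A|=351.8862
5. ⊥bis P4·P3 via (22.665,49.525): [(0, 85.0983) (37, 67.8808) (37, 86) (0, 86)]  |A|=351.8862
6. ⊥bis P4·P5 via (31.595,54.54): [(0, 85.0983) (37, 67.8808) (37, 86) (0, 86)]  |A|=351.8862
7. ⊥bis P4·P6 via (31.385,59.215): [(0, 85.0983) (37, 67.8808) (37, 86) (0, 86)]  |A|=351.8862
8. ⊥bis P4·P7 via (29.115,61.255): [(0, 85.0983) (37, 67.8808) (37, 86) (0, 86)]  |A|=351.8862
9. ⊥bis P4·P8 via (17.465,75.985): [(17.369, 77.0159) (37, 67.8808) (37, 86) (16.5323, 86)]  |A|=269.7912
10. canonical 4-gon: [(17.369, 77.0159) (37, 67.8808) (37, 86) (16.5323, 86)]
11. shoelace: 269.7912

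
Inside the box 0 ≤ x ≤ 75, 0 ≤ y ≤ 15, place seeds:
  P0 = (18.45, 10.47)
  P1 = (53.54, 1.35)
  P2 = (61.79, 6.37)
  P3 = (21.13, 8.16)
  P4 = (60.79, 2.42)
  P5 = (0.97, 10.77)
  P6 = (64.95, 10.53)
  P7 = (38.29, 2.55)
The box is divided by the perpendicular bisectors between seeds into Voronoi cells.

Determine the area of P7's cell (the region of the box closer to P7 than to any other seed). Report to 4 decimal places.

1. box [0,75]×[0,15]: [(0, 0) (75, 0) (75, 15) (0, 15)]
2. ⊥bis P7·P0 via (28.37,6.51): [(25.7713, 0) (75, 0) (75, 15) (31.7592, 15)]  |A|=693.522
3. ⊥bis P7·P1 via (45.915,1.95): [(25.7713, 0) (45.7616, 0) (46.9419, 15) (31.7592, 15)]  |A|=263.7978
4. ⊥bis P7·P2 via (50.04,4.46): [(25.7713, 0) (45.7616, 0) (46.9419, 15) (31.7592, 15)]  |A|=263.7978
5. ⊥bis P7·P3 via (29.71,5.355): [(27.9593, 0) (45.7616, 0) (46.9419, 15) (32.8632, 15)]  |A|=239.1071
6. ⊥bis P7·P4 via (49.54,2.485): [(27.9593, 0) (45.7616, 0) (46.9419, 15) (32.8632, 15)]  |A|=239.1071
7. ⊥bis P7·P5 via (19.63,6.66): [(27.9593, 0) (45.7616, 0) (46.9419, 15) (32.8632, 15)]  |A|=239.1071
8. ⊥bis P7·P6 via (51.62,6.54): [(27.9593, 0) (45.7616, 0) (46.9419, 15) (32.8632, 15)]  |A|=239.1071
9. canonical 4-gon: [(27.9593, 0) (45.7616, 0) (46.9419, 15) (32.8632, 15)]
10. shoelace: 239.1071

Area of P7's cell: 239.1071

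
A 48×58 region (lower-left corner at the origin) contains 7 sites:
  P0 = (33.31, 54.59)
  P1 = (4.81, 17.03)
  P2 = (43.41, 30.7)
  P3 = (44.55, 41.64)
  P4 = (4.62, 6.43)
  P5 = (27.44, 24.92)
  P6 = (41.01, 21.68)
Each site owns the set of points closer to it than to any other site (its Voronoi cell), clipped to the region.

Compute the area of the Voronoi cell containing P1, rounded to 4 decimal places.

Area of P1's cell: 470.4770

1. box [0,48]×[0,58]: [(0, 0) (48, 0) (48, 58) (0, 58)]
2. ⊥bis P1·P0 via (19.06,35.81): [(0, 50.2725) (0, 0) (48, 0) (48, 13.8507)]  |A|=1538.9567
3. ⊥bis P1·P2 via (24.11,23.865): [(20.181, 34.9594) (0, 50.2725) (0, 0) (32.5617, 0)]  |A|=1076.4421
4. ⊥bis P1·P3 via (24.68,29.335): [(20.181, 34.9594) (0, 50.2725) (0, 0) (32.5617, 0)]  |A|=1076.4421
5. ⊥bis P1·P4 via (4.715,11.73): [(28.5589, 11.3026) (20.181, 34.9594) (0, 50.2725) (0, 11.8145)]  |A|=723.7213
6. ⊥bis P1·P5 via (16.125,20.975): [(19.4403, 11.4661) (8.0364, 44.1745) (0, 50.2725) (0, 11.8145)]  |A|=470.477
7. ⊥bis P1·P6 via (22.91,19.355): [(19.4403, 11.4661) (8.0364, 44.1745) (0, 50.2725) (0, 11.8145)]  |A|=470.477
8. canonical 4-gon: [(19.4403, 11.4661) (8.0364, 44.1745) (0, 50.2725) (0, 11.8145)]
9. shoelace: 470.477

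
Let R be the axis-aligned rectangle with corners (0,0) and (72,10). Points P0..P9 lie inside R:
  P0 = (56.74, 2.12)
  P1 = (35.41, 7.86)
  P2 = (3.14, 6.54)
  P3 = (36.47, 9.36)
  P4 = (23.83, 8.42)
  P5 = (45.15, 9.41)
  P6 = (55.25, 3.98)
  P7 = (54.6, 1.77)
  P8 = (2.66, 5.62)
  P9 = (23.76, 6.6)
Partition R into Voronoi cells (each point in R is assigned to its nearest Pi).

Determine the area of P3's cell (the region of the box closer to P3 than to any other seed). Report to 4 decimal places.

Area of P3's cell: 16.5666

1. box [0,72]×[0,10]: [(0, 0) (72, 0) (72, 10) (0, 10)]
2. ⊥bis P3·P0 via (46.605,5.74): [(0, 0) (44.5548, 0) (48.1266, 10) (0, 10)]  |A|=463.4069
3. ⊥bis P3·P1 via (35.94,8.61): [(45.2741, 2.0139) (48.1266, 10) (33.973, 10)]  |A|=56.5159
4. ⊥bis P3·P2 via (19.805,7.95): [(45.2741, 2.0139) (48.1266, 10) (33.973, 10)]  |A|=56.5159
5. ⊥bis P3·P4 via (30.15,8.89): [(45.2741, 2.0139) (48.1266, 10) (33.973, 10)]  |A|=56.5159
6. ⊥bis P3·P5 via (40.81,9.385): [(40.8344, 5.1513) (40.8065, 10) (33.973, 10)]  |A|=16.5666
7. ⊥bis P3·P6 via (45.86,6.67): [(40.8344, 5.1513) (40.8065, 10) (33.973, 10)]  |A|=16.5666
8. ⊥bis P3·P7 via (45.535,5.565): [(40.8344, 5.1513) (40.8065, 10) (33.973, 10)]  |A|=16.5666
9. ⊥bis P3·P8 via (19.565,7.49): [(40.8344, 5.1513) (40.8065, 10) (33.973, 10)]  |A|=16.5666
10. ⊥bis P3·P9 via (30.115,7.98): [(40.8344, 5.1513) (40.8065, 10) (33.973, 10)]  |A|=16.5666
11. canonical 3-gon: [(40.8344, 5.1513) (40.8065, 10) (33.973, 10)]
12. shoelace: 16.5666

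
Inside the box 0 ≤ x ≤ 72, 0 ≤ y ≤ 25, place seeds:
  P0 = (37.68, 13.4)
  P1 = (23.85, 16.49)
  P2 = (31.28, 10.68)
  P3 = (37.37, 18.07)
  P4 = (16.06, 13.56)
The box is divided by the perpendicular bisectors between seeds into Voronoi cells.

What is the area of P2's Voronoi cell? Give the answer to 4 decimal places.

1. box [0,72]×[0,25]: [(0, 0) (72, 0) (72, 25) (0, 25)]
2. ⊥bis P2·P0 via (34.48,12.04): [(0, 0) (39.597, 0) (28.972, 25) (0, 25)]  |A|=857.1125
3. ⊥bis P2·P1 via (27.565,13.585): [(16.942, 0) (39.597, 0) (31.6197, 18.7702)]  |A|=212.6196
4. ⊥bis P2·P3 via (34.325,14.375): [(30.5898, 17.4532) (16.942, 0) (39.597, 0) (33.0363, 15.437)]  |A|=209.9703
5. ⊥bis P2·P4 via (23.67,12.12): [(30.5898, 17.4532) (22.7923, 7.4815) (21.3766, 0) (39.597, 0) (33.0363, 15.437)]  |A|=193.3816
6. canonical 5-gon: [(30.5898, 17.4532) (22.7923, 7.4815) (21.3766, 0) (39.597, 0) (33.0363, 15.437)]
7. shoelace: 193.3816

Area of P2's cell: 193.3816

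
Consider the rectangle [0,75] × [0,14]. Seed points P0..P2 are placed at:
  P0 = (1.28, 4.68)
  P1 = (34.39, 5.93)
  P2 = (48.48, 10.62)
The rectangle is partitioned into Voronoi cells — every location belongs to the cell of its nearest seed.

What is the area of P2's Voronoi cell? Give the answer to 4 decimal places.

1. box [0,75]×[0,14]: [(0, 0) (75, 0) (75, 14) (0, 14)]
2. ⊥bis P2·P0 via (24.88,7.65): [(25.8427, 0) (75, 0) (75, 14) (24.0809, 14)]  |A|=700.5348
3. ⊥bis P2·P1 via (41.435,8.275): [(44.1894, 0) (75, 0) (75, 14) (39.5294, 14)]  |A|=463.9684
4. canonical 4-gon: [(44.1894, 0) (75, 0) (75, 14) (39.5294, 14)]
5. shoelace: 463.9684

Area of P2's cell: 463.9684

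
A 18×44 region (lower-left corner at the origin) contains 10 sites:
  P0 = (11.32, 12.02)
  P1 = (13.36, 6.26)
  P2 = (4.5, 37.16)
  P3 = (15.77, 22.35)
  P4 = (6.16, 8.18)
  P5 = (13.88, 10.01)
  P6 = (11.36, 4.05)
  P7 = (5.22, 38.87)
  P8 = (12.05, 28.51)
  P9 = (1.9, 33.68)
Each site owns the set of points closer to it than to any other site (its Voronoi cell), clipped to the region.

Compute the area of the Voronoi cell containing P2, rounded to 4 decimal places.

Area of P2's cell: 34.7490

1. box [0,18]×[0,44]: [(0, 0) (18, 0) (18, 44) (0, 44)]
2. ⊥bis P2·P0 via (7.91,24.59): [(0, 22.4442) (18, 27.3272) (18, 44) (0, 44)]  |A|=344.0575
3. ⊥bis P2·P1 via (8.93,21.71): [(0, 22.4442) (18, 27.3272) (18, 44) (0, 44)]  |A|=344.0575
4. ⊥bis P2·P3 via (10.135,29.755): [(0, 22.4442) (0.8202, 22.6667) (18, 35.74) (18, 44) (0, 44)]  |A|=271.792
5. ⊥bis P2·P4 via (5.33,22.67): [(0, 22.4442) (0.8202, 22.6667) (18, 35.74) (18, 44) (0, 44)]  |A|=271.792
6. ⊥bis P2·P5 via (9.19,23.585): [(0, 22.4442) (0.8202, 22.6667) (18, 35.74) (18, 44) (0, 44)]  |A|=271.792
7. ⊥bis P2·P6 via (7.93,20.605): [(0, 22.4442) (0.8202, 22.6667) (18, 35.74) (18, 44) (0, 44)]  |A|=271.792
8. ⊥bis P2·P7 via (4.86,38.015): [(0, 40.0613) (0, 22.4442) (0.8202, 22.6667) (15.244, 33.6428)]  |A|=137.1742
9. ⊥bis P2·P8 via (8.275,32.835): [(11.1671, 35.3594) (0, 40.0613) (0, 25.6123)]  |A|=80.6771
10. ⊥bis P2·P9 via (3.2,35.42): [(7.5301, 32.1848) (11.1671, 35.3594) (0, 40.0613) (0, 37.8108)]  |A|=34.749
11. canonical 4-gon: [(7.5301, 32.1848) (11.1671, 35.3594) (0, 40.0613) (0, 37.8108)]
12. shoelace: 34.749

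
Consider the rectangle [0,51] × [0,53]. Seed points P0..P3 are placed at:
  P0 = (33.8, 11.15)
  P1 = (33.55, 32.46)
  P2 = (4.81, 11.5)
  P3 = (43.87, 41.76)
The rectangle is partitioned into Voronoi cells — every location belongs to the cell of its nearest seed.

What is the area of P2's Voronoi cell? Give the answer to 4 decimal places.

1. box [0,51]×[0,53]: [(0, 0) (51, 0) (51, 53) (0, 53)]
2. ⊥bis P2·P0 via (19.305,11.325): [(0, 0) (19.1683, 0) (19.8081, 53) (0, 53)]  |A|=1032.8751
3. ⊥bis P2·P1 via (19.18,21.98): [(0, 48.2793) (0, 0) (19.1683, 0) (19.4295, 21.6379)]  |A|=676.4018
4. ⊥bis P2·P3 via (24.34,26.63): [(0, 48.2793) (0, 0) (19.1683, 0) (19.4295, 21.6379)]  |A|=676.4018
5. canonical 4-gon: [(0, 48.2793) (0, 0) (19.1683, 0) (19.4295, 21.6379)]
6. shoelace: 676.4018

Area of P2's cell: 676.4018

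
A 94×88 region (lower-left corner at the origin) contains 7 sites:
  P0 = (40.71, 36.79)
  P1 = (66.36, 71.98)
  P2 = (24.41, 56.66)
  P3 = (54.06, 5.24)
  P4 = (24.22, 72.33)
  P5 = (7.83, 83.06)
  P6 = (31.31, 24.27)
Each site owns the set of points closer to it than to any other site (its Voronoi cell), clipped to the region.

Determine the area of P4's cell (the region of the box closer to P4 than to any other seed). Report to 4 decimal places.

1. box [0,94]×[0,88]: [(0, 0) (94, 0) (94, 88) (0, 88)]
2. ⊥bis P4·P0 via (32.465,54.56): [(0, 39.4968) (94, 83.1113) (94, 88) (0, 88)]  |A|=2509.423
3. ⊥bis P4·P1 via (45.29,72.155): [(0, 39.4968) (45.1929, 60.4656) (45.4216, 88) (0, 88)]  |A|=1721.3309
4. ⊥bis P4·P2 via (24.315,64.495): [(0, 64.2002) (45.2285, 64.7486) (45.4216, 88) (0, 88)]  |A|=1066.2734
5. ⊥bis P4·P3 via (39.14,38.785): [(0, 64.2002) (45.2285, 64.7486) (45.4216, 88) (0, 88)]  |A|=1066.2734
6. ⊥bis P4·P5 via (16.025,77.695): [(7.2479, 64.2881) (45.2285, 64.7486) (45.4216, 88) (22.7713, 88)]  |A|=710.0474
7. ⊥bis P4·P6 via (27.765,48.3): [(7.2479, 64.2881) (45.2285, 64.7486) (45.4216, 88) (22.7713, 88)]  |A|=710.0474
8. canonical 4-gon: [(7.2479, 64.2881) (45.2285, 64.7486) (45.4216, 88) (22.7713, 88)]
9. shoelace: 710.0474

Area of P4's cell: 710.0474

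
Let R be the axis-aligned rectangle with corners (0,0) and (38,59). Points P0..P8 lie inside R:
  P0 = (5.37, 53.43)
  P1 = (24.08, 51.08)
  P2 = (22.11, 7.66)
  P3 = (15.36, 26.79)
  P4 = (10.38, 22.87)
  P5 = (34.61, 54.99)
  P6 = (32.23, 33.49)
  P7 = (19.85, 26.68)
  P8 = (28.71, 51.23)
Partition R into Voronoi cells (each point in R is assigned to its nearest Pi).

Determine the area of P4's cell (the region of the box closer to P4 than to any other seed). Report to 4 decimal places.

1. box [0,38]×[0,59]: [(0, 0) (38, 0) (38, 59) (0, 59)]
2. ⊥bis P4·P0 via (7.875,38.15): [(0, 36.859) (0, 0) (38, 0) (38, 43.0887)]  |A|=1519.0055
3. ⊥bis P4·P1 via (17.23,36.975): [(13.0602, 39.0001) (0, 36.859) (0, 0) (38, 0) (38, 26.8882)]  |A|=1316.9866
4. ⊥bis P4·P2 via (16.245,15.265): [(33.899, 28.8798) (13.0602, 39.0001) (0, 36.859) (0, 2.7368)]  |A|=666.7484
5. ⊥bis P4·P3 via (12.87,24.83): [(18.8299, 17.2585) (3.0126, 37.3529) (0, 36.859) (0, 2.7368)]  |A|=355.4332
6. ⊥bis P4·P5 via (22.495,38.93): [(18.8299, 17.2585) (3.0126, 37.3529) (0, 36.859) (0, 2.7368)]  |A|=355.4332
7. ⊥bis P4·P6 via (21.305,28.18): [(18.8299, 17.2585) (3.0126, 37.3529) (0, 36.859) (0, 2.7368)]  |A|=355.4332
8. ⊥bis P4·P7 via (15.115,24.775): [(18.3027, 16.8519) (17.4168, 19.0537) (3.0126, 37.3529) (0, 36.859) (0, 2.7368)]  |A|=354.6727
9. ⊥bis P4·P8 via (19.545,37.05): [(18.3027, 16.8519) (17.4168, 19.0537) (3.0126, 37.3529) (0, 36.859) (0, 2.7368)]  |A|=354.6727
10. canonical 5-gon: [(18.3027, 16.8519) (17.4168, 19.0537) (3.0126, 37.3529) (0, 36.859) (0, 2.7368)]
11. shoelace: 354.6727

Area of P4's cell: 354.6727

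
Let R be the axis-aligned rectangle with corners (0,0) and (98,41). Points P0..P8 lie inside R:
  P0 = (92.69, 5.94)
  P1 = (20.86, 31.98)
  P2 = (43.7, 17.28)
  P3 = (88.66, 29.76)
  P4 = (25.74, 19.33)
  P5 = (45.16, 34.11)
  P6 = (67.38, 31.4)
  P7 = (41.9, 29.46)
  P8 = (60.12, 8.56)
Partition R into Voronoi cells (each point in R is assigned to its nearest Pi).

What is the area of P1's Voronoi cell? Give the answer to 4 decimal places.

Area of P1's cell: 579.5244

1. box [0,98]×[0,41]: [(0, 0) (98, 0) (98, 41) (0, 41)]
2. ⊥bis P1·P0 via (56.775,18.96): [(0, 0) (49.9016, 0) (64.765, 41) (0, 41)]  |A|=2350.6647
3. ⊥bis P1·P2 via (32.28,24.63): [(0, 0) (16.4279, 0) (42.8159, 41) (0, 41)]  |A|=1214.4979
4. ⊥bis P1·P3 via (54.76,30.87): [(0, 0) (16.4279, 0) (42.8159, 41) (0, 41)]  |A|=1214.4979
5. ⊥bis P1·P4 via (23.3,25.655): [(0, 16.6665) (36.1236, 30.602) (42.8159, 41) (0, 41)]  |A|=662.1064
6. ⊥bis P1·P5 via (33.01,33.045): [(0, 16.6665) (33.319, 29.52) (32.3127, 41) (0, 41)]  |A|=590.8575
7. ⊥bis P1·P6 via (44.12,31.69): [(0, 16.6665) (33.319, 29.52) (32.3127, 41) (0, 41)]  |A|=590.8575
8. ⊥bis P1·P7 via (31.38,30.72): [(0, 16.6665) (31.1354, 28.6777) (32.4389, 39.5607) (32.3127, 41) (0, 41)]  |A|=579.5244
9. ⊥bis P1·P8 via (40.49,20.27): [(0, 16.6665) (31.1354, 28.6777) (32.4389, 39.5607) (32.3127, 41) (0, 41)]  |A|=579.5244
10. canonical 5-gon: [(0, 16.6665) (31.1354, 28.6777) (32.4389, 39.5607) (32.3127, 41) (0, 41)]
11. shoelace: 579.5244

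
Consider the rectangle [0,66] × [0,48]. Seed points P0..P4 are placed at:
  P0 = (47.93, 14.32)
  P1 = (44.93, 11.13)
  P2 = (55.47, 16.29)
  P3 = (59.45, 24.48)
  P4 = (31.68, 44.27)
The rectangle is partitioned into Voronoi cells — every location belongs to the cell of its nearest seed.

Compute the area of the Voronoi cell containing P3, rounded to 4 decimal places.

Area of P3's cell: 483.4291

1. box [0,66]×[0,48]: [(0, 0) (66, 0) (66, 48) (0, 48)]
2. ⊥bis P3·P0 via (53.69,19.4): [(66, 5.4422) (66, 48) (28.4664, 48)]  |A|=798.6739
3. ⊥bis P3·P1 via (52.19,17.805): [(66, 5.4422) (66, 48) (28.4664, 48)]  |A|=798.6739
4. ⊥bis P3·P2 via (57.46,20.385): [(49.342, 24.33) (66, 16.2349) (66, 48) (28.4664, 48)]  |A|=708.7814
5. ⊥bis P3·P4 via (45.565,34.375): [(43.2937, 31.1879) (49.342, 24.33) (66, 16.2349) (66, 48) (55.2747, 48)]  |A|=483.4291
6. canonical 5-gon: [(43.2937, 31.1879) (49.342, 24.33) (66, 16.2349) (66, 48) (55.2747, 48)]
7. shoelace: 483.4291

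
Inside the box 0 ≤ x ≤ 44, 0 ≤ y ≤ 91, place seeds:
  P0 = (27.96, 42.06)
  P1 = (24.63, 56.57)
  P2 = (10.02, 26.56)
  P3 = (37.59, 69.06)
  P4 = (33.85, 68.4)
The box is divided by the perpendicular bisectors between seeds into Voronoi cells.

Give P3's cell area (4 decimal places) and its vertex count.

1. box [0,44]×[0,91]: [(0, 0) (44, 0) (44, 91) (0, 91)]
2. ⊥bis P3·P0 via (32.775,55.56): [(0, 67.2498) (44, 51.5564) (44, 91) (0, 91)]  |A|=1390.2643
3. ⊥bis P3·P1 via (31.11,62.815): [(40.8919, 52.665) (44, 51.5564) (44, 91) (3.9471, 91)]  |A|=829.0104
4. ⊥bis P3·P2 via (23.805,47.81): [(40.8919, 52.665) (44, 51.5564) (44, 91) (3.9471, 91)]  |A|=829.0104
5. ⊥bis P3·P4 via (35.72,68.73): [(38.0312, 55.6334) (40.8919, 52.665) (44, 51.5564) (44, 91) (31.79, 91)]  |A|=336.6566
6. canonical 5-gon: [(38.0312, 55.6334) (40.8919, 52.665) (44, 51.5564) (44, 91) (31.79, 91)]
7. shoelace: 336.6566

Area of P3's cell: 336.6566 (5 vertices)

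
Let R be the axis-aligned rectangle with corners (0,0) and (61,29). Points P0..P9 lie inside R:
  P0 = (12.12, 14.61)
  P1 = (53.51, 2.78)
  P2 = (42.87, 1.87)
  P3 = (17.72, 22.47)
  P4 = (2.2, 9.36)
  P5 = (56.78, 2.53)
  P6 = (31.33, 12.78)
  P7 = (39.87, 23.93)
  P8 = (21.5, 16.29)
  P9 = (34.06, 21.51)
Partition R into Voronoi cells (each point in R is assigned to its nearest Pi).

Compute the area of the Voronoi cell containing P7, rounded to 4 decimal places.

Area of P7's cell: 297.5910

1. box [0,61]×[0,29]: [(0, 0) (61, 0) (61, 29) (0, 29)]
2. ⊥bis P7·P0 via (25.995,19.27): [(32.4669, 0) (61, 0) (61, 29) (22.7271, 29)]  |A|=968.6861
3. ⊥bis P7·P1 via (46.69,13.355): [(31.3124, 3.4377) (61, 22.5838) (61, 29) (22.7271, 29)]  |A|=584.4128
4. ⊥bis P7·P2 via (41.37,12.9): [(28.7125, 11.1787) (47.2175, 13.6952) (61, 22.5838) (61, 29) (22.7271, 29)]  |A|=509.518
5. ⊥bis P7·P3 via (28.795,23.2): [(29.5796, 11.2966) (47.2175, 13.6952) (61, 22.5838) (61, 29) (28.4127, 29)]  |A|=451.1117
6. ⊥bis P7·P4 via (21.035,16.645): [(29.5796, 11.2966) (47.2175, 13.6952) (61, 22.5838) (61, 29) (28.4127, 29)]  |A|=451.1117
7. ⊥bis P7·P5 via (48.325,13.23): [(29.5796, 11.2966) (47.2175, 13.6952) (56.444, 19.6455) (61, 23.2456) (61, 29) (28.4127, 29)]  |A|=449.604
8. ⊥bis P7·P6 via (35.6,18.355): [(28.7695, 23.5866) (42.5183, 13.0562) (47.2175, 13.6952) (56.444, 19.6455) (61, 23.2456) (61, 29) (28.4127, 29)]  |A|=369.3831
9. ⊥bis P7·P8 via (30.685,20.11): [(28.6811, 24.9283) (29.4586, 23.0588) (42.5183, 13.0562) (47.2175, 13.6952) (56.444, 19.6455) (61, 23.2456) (61, 29) (28.4127, 29)]  |A|=368.9442
10. ⊥bis P7·P9 via (36.965,22.72): [(40.2743, 14.7748) (42.5183, 13.0562) (47.2175, 13.6952) (56.444, 19.6455) (61, 23.2456) (61, 29) (34.3492, 29)]  |A|=297.591
11. canonical 7-gon: [(40.2743, 14.7748) (42.5183, 13.0562) (47.2175, 13.6952) (56.444, 19.6455) (61, 23.2456) (61, 29) (34.3492, 29)]
12. shoelace: 297.591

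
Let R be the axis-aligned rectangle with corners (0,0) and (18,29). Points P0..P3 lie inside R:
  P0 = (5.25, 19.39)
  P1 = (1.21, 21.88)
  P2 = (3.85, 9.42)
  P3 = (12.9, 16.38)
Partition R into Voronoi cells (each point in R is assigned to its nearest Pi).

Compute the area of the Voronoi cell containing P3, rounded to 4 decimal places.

1. box [0,18]×[0,29]: [(0, 0) (18, 0) (18, 29) (0, 29)]
2. ⊥bis P3·P0 via (9.075,17.885): [(2.0379, 0) (18, 0) (18, 29) (13.4484, 29)]  |A|=297.4494
3. ⊥bis P3·P1 via (7.055,19.13): [(2.0379, 0) (18, 0) (18, 29) (13.4484, 29)]  |A|=297.4494
4. ⊥bis P3·P2 via (8.375,12.9): [(7.5405, 13.9851) (18, 0.3847) (18, 29) (13.4484, 29)]  |A|=183.8218
5. canonical 4-gon: [(7.5405, 13.9851) (18, 0.3847) (18, 29) (13.4484, 29)]
6. shoelace: 183.8218

Area of P3's cell: 183.8218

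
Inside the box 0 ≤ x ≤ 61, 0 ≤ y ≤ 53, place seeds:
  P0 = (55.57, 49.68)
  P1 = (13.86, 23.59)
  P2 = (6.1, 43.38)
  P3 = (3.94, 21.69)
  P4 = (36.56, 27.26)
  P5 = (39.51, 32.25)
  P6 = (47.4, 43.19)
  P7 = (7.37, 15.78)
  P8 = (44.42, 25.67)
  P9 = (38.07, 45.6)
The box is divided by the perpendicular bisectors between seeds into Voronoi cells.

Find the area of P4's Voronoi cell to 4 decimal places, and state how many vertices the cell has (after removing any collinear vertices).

Area of P4's cell: 387.8451 (6 vertices)

1. box [0,61]×[0,53]: [(0, 0) (61, 0) (61, 53) (0, 53)]
2. ⊥bis P4·P0 via (46.065,38.47): [(0, 0) (61, 0) (61, 25.8066) (28.9286, 53) (0, 53)]  |A|=2796.9344
3. ⊥bis P4·P1 via (25.21,25.425): [(29.3206, 0) (61, 0) (61, 25.8066) (28.9286, 53) (20.7518, 53)]  |A|=1470.0158
4. ⊥bis P4·P2 via (21.33,35.32): [(23.0766, 38.6204) (29.3206, 0) (61, 0) (61, 25.8066) (30.1421, 51.9711)]  |A|=1399.4914
5. ⊥bis P4·P3 via (20.25,24.475): [(23.0766, 38.6204) (29.3206, 0) (61, 0) (61, 25.8066) (30.1421, 51.9711)]  |A|=1399.4914
6. ⊥bis P4·P5 via (38.035,29.755): [(23.0806, 38.5958) (29.3206, 0) (61, 0) (61, 16.1785)]  |A|=918.0852
7. ⊥bis P4·P6 via (41.98,35.225): [(23.0806, 38.5958) (29.3206, 0) (61, 0) (61, 16.1785)]  |A|=918.0852
8. ⊥bis P4·P7 via (21.965,21.52): [(23.0806, 38.5958) (28.5472, 4.7836) (30.4285, 0) (61, 0) (61, 16.1785)]  |A|=915.4352
9. ⊥bis P4·P8 via (40.49,26.465): [(40.8222, 28.1073) (23.0806, 38.5958) (28.5472, 4.7836) (30.4285, 0) (35.1364, 0)]  |A|=388.7346
10. ⊥bis P4·P9 via (37.315,36.43): [(40.8222, 28.1073) (25.0336, 37.4412) (23.2435, 37.5886) (28.5472, 4.7836) (30.4285, 0) (35.1364, 0)]  |A|=387.8451
11. canonical 6-gon: [(40.8222, 28.1073) (25.0336, 37.4412) (23.2435, 37.5886) (28.5472, 4.7836) (30.4285, 0) (35.1364, 0)]
12. shoelace: 387.8451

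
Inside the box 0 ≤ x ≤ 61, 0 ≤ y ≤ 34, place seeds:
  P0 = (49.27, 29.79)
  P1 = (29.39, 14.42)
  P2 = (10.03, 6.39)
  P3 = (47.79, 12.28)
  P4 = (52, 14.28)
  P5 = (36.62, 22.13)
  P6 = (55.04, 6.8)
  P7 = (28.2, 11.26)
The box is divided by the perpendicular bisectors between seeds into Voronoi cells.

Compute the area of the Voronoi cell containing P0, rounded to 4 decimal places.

1. box [0,61]×[0,34]: [(0, 0) (61, 0) (61, 34) (0, 34)]
2. ⊥bis P0·P1 via (39.33,22.105): [(56.4202, 0) (61, 0) (61, 34) (30.1335, 34)]  |A|=602.5863
3. ⊥bis P0·P2 via (29.65,18.09): [(56.4202, 0) (61, 0) (61, 34) (30.1335, 34)]  |A|=602.5863
4. ⊥bis P0·P3 via (48.53,21.035): [(39.5719, 21.7922) (61, 19.981) (61, 34) (30.1335, 34)]  |A|=338.607
5. ⊥bis P0·P4 via (50.635,22.035): [(39.5719, 21.7922) (46.1139, 21.2392) (61, 23.8594) (61, 34) (30.1335, 34)]  |A|=309.7398
6. ⊥bis P0·P5 via (42.945,25.96): [(45.7869, 21.2669) (46.1139, 21.2392) (61, 23.8594) (61, 34) (38.0765, 34)]  |A|=223.7134
7. ⊥bis P0·P6 via (52.155,18.295): [(45.7869, 21.2669) (46.1139, 21.2392) (61, 23.8594) (61, 34) (38.0765, 34)]  |A|=223.7134
8. ⊥bis P0·P7 via (38.735,20.525): [(45.7869, 21.2669) (46.1139, 21.2392) (61, 23.8594) (61, 34) (38.0765, 34)]  |A|=223.7134
9. canonical 5-gon: [(45.7869, 21.2669) (46.1139, 21.2392) (61, 23.8594) (61, 34) (38.0765, 34)]
10. shoelace: 223.7134

Area of P0's cell: 223.7134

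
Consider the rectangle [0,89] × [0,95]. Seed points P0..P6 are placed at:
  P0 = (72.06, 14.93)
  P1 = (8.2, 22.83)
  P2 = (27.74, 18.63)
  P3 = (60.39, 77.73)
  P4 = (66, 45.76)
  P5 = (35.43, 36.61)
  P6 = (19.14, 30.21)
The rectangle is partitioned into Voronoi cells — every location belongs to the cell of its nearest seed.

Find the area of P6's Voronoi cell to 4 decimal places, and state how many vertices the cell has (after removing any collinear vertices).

Area of P6's cell: 979.9800 (5 vertices)

1. box [0,89]×[0,95]: [(0, 0) (89, 0) (89, 95) (0, 95)]
2. ⊥bis P6·P0 via (45.6,22.57): [(0, 0) (39.0832, 0) (66.5133, 95) (0, 95)]  |A|=5015.832
3. ⊥bis P6·P1 via (13.67,26.52): [(0, 46.7842) (31.5601, 0) (39.0832, 0) (66.5133, 95) (0, 95)]  |A|=4277.5752
4. ⊥bis P6·P2 via (23.44,24.42): [(0, 46.7842) (17.8748, 20.2869) (52.3289, 45.8746) (66.5133, 95) (0, 95)]  |A|=3580.4427
5. ⊥bis P6·P3 via (39.765,53.97): [(0, 88.4882) (0, 46.7842) (17.8748, 20.2869) (50.5838, 44.5786)]  |A|=1705.2302
6. ⊥bis P6·P4 via (42.57,37.985): [(36.2543, 57.0175) (0, 88.4882) (0, 46.7842) (17.8748, 20.2869) (42.3991, 38.5001)]  |A|=1610.7742
7. ⊥bis P6·P5 via (27.285,33.41): [(8.5679, 81.0508) (0, 88.4882) (0, 46.7842) (17.8748, 20.2869) (29.1507, 28.6611)]  |A|=979.98
8. canonical 5-gon: [(8.5679, 81.0508) (0, 88.4882) (0, 46.7842) (17.8748, 20.2869) (29.1507, 28.6611)]
9. shoelace: 979.98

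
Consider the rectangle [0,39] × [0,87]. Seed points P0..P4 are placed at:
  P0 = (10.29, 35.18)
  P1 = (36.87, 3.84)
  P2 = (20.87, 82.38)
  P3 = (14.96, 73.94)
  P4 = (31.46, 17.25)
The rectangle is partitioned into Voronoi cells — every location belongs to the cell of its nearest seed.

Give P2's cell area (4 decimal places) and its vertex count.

1. box [0,39]×[0,87]: [(0, 0) (39, 0) (39, 87) (0, 87)]
2. ⊥bis P2·P0 via (15.58,58.78): [(0, 62.2723) (39, 53.5303) (39, 87) (0, 87)]  |A|=1134.8484
3. ⊥bis P2·P1 via (28.87,43.11): [(0, 62.2723) (39, 53.5303) (39, 87) (0, 87)]  |A|=1134.8484
4. ⊥bis P2·P3 via (17.915,78.16): [(39, 63.3955) (39, 87) (5.2907, 87)]  |A|=397.8455
5. ⊥bis P2·P4 via (26.165,49.815): [(39, 63.3955) (39, 87) (5.2907, 87)]  |A|=397.8455
6. canonical 3-gon: [(39, 63.3955) (39, 87) (5.2907, 87)]
7. shoelace: 397.8455

Area of P2's cell: 397.8455 (3 vertices)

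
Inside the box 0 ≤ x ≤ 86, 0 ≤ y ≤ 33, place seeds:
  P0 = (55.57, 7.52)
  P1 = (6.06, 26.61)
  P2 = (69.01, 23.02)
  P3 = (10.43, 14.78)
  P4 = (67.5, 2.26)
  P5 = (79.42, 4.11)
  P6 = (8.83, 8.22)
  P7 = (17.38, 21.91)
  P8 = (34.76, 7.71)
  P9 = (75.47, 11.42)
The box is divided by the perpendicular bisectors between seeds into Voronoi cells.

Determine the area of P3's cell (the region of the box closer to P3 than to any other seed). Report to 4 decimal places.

1. box [0,86]×[0,33]: [(0, 0) (86, 0) (86, 33) (0, 33)]
2. ⊥bis P3·P0 via (33,11.15): [(0, 0) (31.2067, 0) (36.5142, 33) (0, 33)]  |A|=1117.3951
3. ⊥bis P3·P1 via (8.245,20.695): [(0, 17.6493) (0, 0) (31.2067, 0) (36.1958, 31.02)]  |A|=803.431
4. ⊥bis P3·P2 via (39.72,18.9): [(0, 17.6493) (0, 0) (31.2067, 0) (36.1958, 31.02)]  |A|=803.431
5. ⊥bis P3·P4 via (38.965,8.52): [(0, 17.6493) (0, 0) (31.2067, 0) (36.1958, 31.02)]  |A|=803.431
6. ⊥bis P3·P5 via (44.925,9.445): [(0, 17.6493) (0, 0) (31.2067, 0) (36.1958, 31.02)]  |A|=803.431
7. ⊥bis P3·P6 via (9.63,11.5): [(0, 17.6493) (0, 13.8488) (32.172, 6.0019) (36.1958, 31.02)]  |A|=487.0088
8. ⊥bis P3·P7 via (13.905,18.345): [(10.6012, 21.5654) (0, 17.6493) (0, 13.8488) (24.6974, 7.825)]  |A|=147.3649
9. ⊥bis P3·P8 via (22.595,11.245): [(22.2846, 10.1769) (10.6012, 21.5654) (0, 17.6493) (0, 13.8488) (21.8061, 8.5302)]  |A|=144.8156
10. ⊥bis P3·P9 via (42.95,13.1): [(22.2846, 10.1769) (10.6012, 21.5654) (0, 17.6493) (0, 13.8488) (21.8061, 8.5302)]  |A|=144.8156
11. canonical 5-gon: [(22.2846, 10.1769) (10.6012, 21.5654) (0, 17.6493) (0, 13.8488) (21.8061, 8.5302)]
12. shoelace: 144.8156

Area of P3's cell: 144.8156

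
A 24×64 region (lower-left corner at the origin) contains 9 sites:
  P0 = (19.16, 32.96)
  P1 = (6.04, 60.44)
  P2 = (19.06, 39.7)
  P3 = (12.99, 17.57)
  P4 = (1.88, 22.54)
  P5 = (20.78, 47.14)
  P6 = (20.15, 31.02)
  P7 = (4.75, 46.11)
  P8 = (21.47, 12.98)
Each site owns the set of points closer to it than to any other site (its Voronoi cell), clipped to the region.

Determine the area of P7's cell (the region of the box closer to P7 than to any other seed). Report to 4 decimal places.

Area of P7's cell: 214.3630

1. box [0,24]×[0,64]: [(0, 0) (24, 0) (24, 64) (0, 64)]
2. ⊥bis P7·P0 via (11.955,39.535): [(0, 26.4345) (24, 52.7341) (24, 64) (0, 64)]  |A|=585.9765
3. ⊥bis P7·P1 via (5.395,53.275): [(0, 53.7607) (0, 26.4345) (23.0437, 51.6862)]  |A|=314.8486
4. ⊥bis P7·P2 via (11.905,42.905): [(16.1177, 52.3097) (0, 53.7607) (0, 26.4345) (8.8919, 36.1784)]  |A|=256.7331
5. ⊥bis P7·P3 via (8.87,31.84): [(16.1177, 52.3097) (0, 53.7607) (0, 29.2791) (3.5244, 30.2966) (8.8919, 36.1784)]  |A|=251.7203
6. ⊥bis P7·P4 via (3.315,34.325): [(16.1177, 52.3097) (0, 53.7607) (0, 34.7287) (6.812, 33.8992) (8.8919, 36.1784)]  |A|=228.4833
7. ⊥bis P7·P5 via (12.765,46.625): [(12.8662, 45.0507) (12.3781, 52.6464) (0, 53.7607) (0, 34.7287) (6.812, 33.8992) (8.8919, 36.1784)]  |A|=214.363
8. ⊥bis P7·P6 via (12.45,38.565): [(12.8662, 45.0507) (12.3781, 52.6464) (0, 53.7607) (0, 34.7287) (6.812, 33.8992) (8.8919, 36.1784)]  |A|=214.363
9. ⊥bis P7·P8 via (13.11,29.545): [(12.8662, 45.0507) (12.3781, 52.6464) (0, 53.7607) (0, 34.7287) (6.812, 33.8992) (8.8919, 36.1784)]  |A|=214.363
10. canonical 6-gon: [(12.8662, 45.0507) (12.3781, 52.6464) (0, 53.7607) (0, 34.7287) (6.812, 33.8992) (8.8919, 36.1784)]
11. shoelace: 214.363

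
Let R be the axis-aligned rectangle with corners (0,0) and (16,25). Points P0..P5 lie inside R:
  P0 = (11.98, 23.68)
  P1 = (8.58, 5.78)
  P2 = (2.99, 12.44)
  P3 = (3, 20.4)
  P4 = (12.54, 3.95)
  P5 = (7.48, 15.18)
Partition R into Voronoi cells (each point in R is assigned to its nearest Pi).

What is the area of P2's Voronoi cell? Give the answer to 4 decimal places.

1. box [0,16]×[0,25]: [(0, 0) (16, 0) (16, 25) (0, 25)]
2. ⊥bis P2·P0 via (7.485,18.06): [(0, 24.0467) (0, 0) (16, 0) (16, 11.2495)]  |A|=282.3695
3. ⊥bis P2·P1 via (5.785,9.11): [(12.0746, 14.3891) (0, 24.0467) (0, 4.2544)]  |A|=119.4919
4. ⊥bis P2·P3 via (2.995,16.42): [(12.0746, 14.3891) (9.5457, 16.4118) (0, 16.4238) (0, 4.2544)]  |A|=83.1087
5. ⊥bis P2·P4 via (7.765,8.195): [(12.0746, 14.3891) (9.5457, 16.4118) (0, 16.4238) (0, 4.2544)]  |A|=83.1087
6. ⊥bis P2·P5 via (5.235,13.81): [(7.318, 10.3967) (3.6428, 16.4192) (0, 16.4238) (0, 4.2544)]  |A|=55.4883
7. canonical 4-gon: [(7.318, 10.3967) (3.6428, 16.4192) (0, 16.4238) (0, 4.2544)]
8. shoelace: 55.4883

Area of P2's cell: 55.4883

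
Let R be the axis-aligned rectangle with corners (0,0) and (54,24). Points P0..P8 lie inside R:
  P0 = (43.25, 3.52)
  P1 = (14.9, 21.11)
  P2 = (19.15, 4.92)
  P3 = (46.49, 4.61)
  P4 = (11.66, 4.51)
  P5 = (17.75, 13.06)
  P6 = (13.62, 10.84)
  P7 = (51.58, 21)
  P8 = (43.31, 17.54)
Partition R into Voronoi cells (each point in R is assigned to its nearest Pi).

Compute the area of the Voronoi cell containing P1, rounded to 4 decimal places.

1. box [0,54]×[0,24]: [(0, 0) (54, 0) (54, 24) (0, 24)]
2. ⊥bis P1·P0 via (29.075,12.315): [(0, 0) (21.4341, 0) (36.3251, 24) (0, 24)]  |A|=693.1093
3. ⊥bis P1·P2 via (17.025,13.015): [(0, 8.5458) (31.9383, 16.9299) (36.3251, 24) (0, 24)]  |A|=375.2021
4. ⊥bis P1·P3 via (30.695,12.86): [(0, 8.5458) (31.9383, 16.9299) (36.3251, 24) (0, 24)]  |A|=375.2021
5. ⊥bis P1·P4 via (13.28,12.81): [(0, 15.402) (14.98, 12.4782) (31.9383, 16.9299) (36.3251, 24) (0, 24)]  |A|=323.8491
6. ⊥bis P1·P5 via (16.325,17.085): [(0, 15.402) (7.4591, 13.9461) (35.8568, 24) (0, 24)]  |A|=212.3165
7. ⊥bis P1·P6 via (14.26,15.975): [(0, 17.7523) (13.4684, 16.0737) (35.8568, 24) (0, 24)]  |A|=184.1801
8. ⊥bis P1·P7 via (33.24,21.055): [(0, 17.7523) (13.4684, 16.0737) (33.2461, 23.0757) (33.2488, 24) (0, 24)]  |A|=182.9748
9. ⊥bis P1·P8 via (29.105,19.325): [(0, 17.7523) (13.4684, 16.0737) (29.4054, 21.716) (29.6925, 24) (0, 24)]  |A|=177.1403
10. canonical 5-gon: [(0, 17.7523) (13.4684, 16.0737) (29.4054, 21.716) (29.6925, 24) (0, 24)]
11. shoelace: 177.1403

Area of P1's cell: 177.1403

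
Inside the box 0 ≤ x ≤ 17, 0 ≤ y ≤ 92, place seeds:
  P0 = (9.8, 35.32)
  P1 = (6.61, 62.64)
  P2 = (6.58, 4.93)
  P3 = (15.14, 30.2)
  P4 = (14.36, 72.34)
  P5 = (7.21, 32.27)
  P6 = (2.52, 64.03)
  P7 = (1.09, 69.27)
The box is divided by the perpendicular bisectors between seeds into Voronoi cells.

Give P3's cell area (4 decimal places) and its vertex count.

Area of P3's cell: 127.4600 (4 vertices)

1. box [0,17]×[0,92]: [(0, 0) (17, 0) (17, 92) (0, 92)]
2. ⊥bis P3·P0 via (12.47,32.76): [(0, 19.7542) (0, 0) (17, 0) (17, 37.4846)]  |A|=486.53
3. ⊥bis P3·P1 via (10.875,46.42): [(0, 19.7542) (0, 0) (17, 0) (17, 37.4846)]  |A|=486.53
4. ⊥bis P3·P2 via (10.86,17.565): [(1.0781, 20.8786) (17, 15.4851) (17, 37.4846)]  |A|=175.1376
5. ⊥bis P3·P4 via (14.75,51.27): [(1.0781, 20.8786) (17, 15.4851) (17, 37.4846)]  |A|=175.1376
6. ⊥bis P3·P5 via (11.175,31.235): [(11.2375, 31.4746) (7.871, 18.5775) (17, 15.4851) (17, 37.4846)]  |A|=127.46
7. ⊥bis P3·P6 via (8.83,47.115): [(11.2375, 31.4746) (7.871, 18.5775) (17, 15.4851) (17, 37.4846)]  |A|=127.46
8. ⊥bis P3·P7 via (8.115,49.735): [(11.2375, 31.4746) (7.871, 18.5775) (17, 15.4851) (17, 37.4846)]  |A|=127.46
9. canonical 4-gon: [(11.2375, 31.4746) (7.871, 18.5775) (17, 15.4851) (17, 37.4846)]
10. shoelace: 127.46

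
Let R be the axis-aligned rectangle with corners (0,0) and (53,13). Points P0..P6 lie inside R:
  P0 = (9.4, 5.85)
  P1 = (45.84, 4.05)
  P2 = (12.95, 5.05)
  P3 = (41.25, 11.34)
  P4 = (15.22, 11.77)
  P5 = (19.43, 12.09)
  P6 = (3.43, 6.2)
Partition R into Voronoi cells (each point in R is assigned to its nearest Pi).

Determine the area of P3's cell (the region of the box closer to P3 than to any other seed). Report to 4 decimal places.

Area of P3's cell: 149.3220

1. box [0,53]×[0,13]: [(0, 0) (53, 0) (53, 13) (0, 13)]
2. ⊥bis P3·P0 via (25.325,8.595): [(26.8065, 0) (53, 0) (53, 13) (24.5657, 13)]  |A|=355.0805
3. ⊥bis P3·P1 via (43.545,7.695): [(26.8065, 0) (31.3235, 0) (51.9706, 13) (24.5657, 13)]  |A|=207.4923
4. ⊥bis P3·P2 via (27.1,8.195): [(28.9214, 0) (31.3235, 0) (51.9706, 13) (26.032, 13)]  |A|=184.2142
5. ⊥bis P3·P4 via (28.235,11.555): [(28.1048, 3.6741) (28.9214, 0) (31.3235, 0) (51.9706, 13) (28.2589, 13)]  |A|=173.8306
6. ⊥bis P3·P5 via (30.34,11.715): [(29.9373, 0) (31.3235, 0) (51.9706, 13) (30.3842, 13)]  |A|=149.322
7. ⊥bis P3·P6 via (22.34,8.77): [(29.9373, 0) (31.3235, 0) (51.9706, 13) (30.3842, 13)]  |A|=149.322
8. canonical 4-gon: [(29.9373, 0) (31.3235, 0) (51.9706, 13) (30.3842, 13)]
9. shoelace: 149.322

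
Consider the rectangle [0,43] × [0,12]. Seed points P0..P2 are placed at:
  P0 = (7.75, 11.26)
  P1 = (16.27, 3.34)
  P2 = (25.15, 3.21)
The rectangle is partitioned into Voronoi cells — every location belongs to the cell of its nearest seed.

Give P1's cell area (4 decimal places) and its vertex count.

1. box [0,43]×[0,12]: [(0, 0) (43, 0) (43, 12) (0, 12)]
2. ⊥bis P1·P0 via (12.01,7.3): [(5.2241, 0) (43, 0) (43, 12) (16.379, 12)]  |A|=386.3814
3. ⊥bis P1·P2 via (20.71,3.275): [(5.2241, 0) (20.6621, 0) (20.8377, 12) (16.379, 12)]  |A|=119.3801
4. canonical 4-gon: [(5.2241, 0) (20.6621, 0) (20.8377, 12) (16.379, 12)]
5. shoelace: 119.3801

Area of P1's cell: 119.3801 (4 vertices)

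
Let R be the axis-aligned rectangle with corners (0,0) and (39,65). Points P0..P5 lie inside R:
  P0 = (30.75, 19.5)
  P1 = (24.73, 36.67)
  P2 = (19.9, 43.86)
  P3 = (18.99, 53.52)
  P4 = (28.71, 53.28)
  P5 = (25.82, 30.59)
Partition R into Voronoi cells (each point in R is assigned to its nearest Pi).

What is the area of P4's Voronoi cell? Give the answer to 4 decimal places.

Area of P4's cell: 311.0475

1. box [0,39]×[0,65]: [(0, 0) (39, 0) (39, 65) (0, 65)]
2. ⊥bis P4·P0 via (29.73,36.39): [(0, 34.5946) (39, 36.9498) (39, 65) (0, 65)]  |A|=1139.8841
3. ⊥bis P4·P1 via (26.72,44.975): [(0, 51.3775) (39, 42.0325) (39, 65) (0, 65)]  |A|=713.5043
4. ⊥bis P4·P2 via (24.305,48.57): [(28.6411, 44.5147) (39, 42.0325) (39, 65) (6.7374, 65)]  |A|=449.4137
5. ⊥bis P4·P3 via (23.85,53.4): [(23.7437, 49.095) (28.6411, 44.5147) (39, 42.0325) (39, 65) (24.1364, 65)]  |A|=311.0475
6. ⊥bis P4·P5 via (27.265,41.935): [(23.7437, 49.095) (28.6411, 44.5147) (39, 42.0325) (39, 65) (24.1364, 65)]  |A|=311.0475
7. canonical 5-gon: [(23.7437, 49.095) (28.6411, 44.5147) (39, 42.0325) (39, 65) (24.1364, 65)]
8. shoelace: 311.0475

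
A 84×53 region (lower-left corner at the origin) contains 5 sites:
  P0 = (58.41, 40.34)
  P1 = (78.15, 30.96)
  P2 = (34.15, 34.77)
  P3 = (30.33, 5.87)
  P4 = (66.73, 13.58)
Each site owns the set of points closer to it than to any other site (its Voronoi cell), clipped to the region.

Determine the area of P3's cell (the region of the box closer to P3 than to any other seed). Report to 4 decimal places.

Area of P3's cell: 1039.5383

1. box [0,84]×[0,53]: [(0, 0) (84, 0) (84, 53) (0, 53)]
2. ⊥bis P3·P0 via (44.37,23.105): [(0, 0) (72.7329, 0) (7.672, 53) (0, 53)]  |A|=2130.7283
3. ⊥bis P3·P1 via (54.24,18.415): [(0, 0) (63.9019, 0) (57.31, 12.5638) (7.672, 53) (0, 53)]  |A|=2075.2529
4. ⊥bis P3·P2 via (32.24,20.32): [(0, 24.5815) (0, 0) (63.9019, 0) (57.31, 12.5638) (50.8004, 17.8667)]  |A|=1218.6466
5. ⊥bis P3·P4 via (48.53,9.725): [(46.6904, 18.4099) (0, 24.5815) (0, 0) (50.5899, 0)]  |A|=1039.5383
6. canonical 4-gon: [(46.6904, 18.4099) (0, 24.5815) (0, 0) (50.5899, 0)]
7. shoelace: 1039.5383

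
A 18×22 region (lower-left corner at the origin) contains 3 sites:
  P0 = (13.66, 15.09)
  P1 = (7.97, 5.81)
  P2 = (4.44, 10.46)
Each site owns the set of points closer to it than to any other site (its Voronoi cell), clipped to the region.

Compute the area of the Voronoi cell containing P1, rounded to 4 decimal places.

1. box [0,18]×[0,22]: [(0, 0) (18, 0) (18, 22) (0, 22)]
2. ⊥bis P1·P0 via (10.815,10.45): [(0, 17.0812) (0, 0) (18, 0) (18, 6.0445)]  |A|=208.1315
3. ⊥bis P1·P2 via (6.205,8.135): [(9.9517, 10.9793) (0, 3.4245) (0, 0) (18, 0) (18, 6.0445)]  |A|=140.1778
4. canonical 5-gon: [(9.9517, 10.9793) (0, 3.4245) (0, 0) (18, 0) (18, 6.0445)]
5. shoelace: 140.1778

Area of P1's cell: 140.1778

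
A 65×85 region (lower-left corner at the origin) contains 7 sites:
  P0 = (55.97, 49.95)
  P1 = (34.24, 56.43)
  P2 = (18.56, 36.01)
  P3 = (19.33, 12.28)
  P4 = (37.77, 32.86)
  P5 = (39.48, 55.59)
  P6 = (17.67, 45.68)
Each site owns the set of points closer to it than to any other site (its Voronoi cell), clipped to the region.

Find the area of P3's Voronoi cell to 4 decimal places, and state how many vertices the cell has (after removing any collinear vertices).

1. box [0,65]×[0,85]: [(0, 0) (65, 0) (65, 85) (0, 85)]
2. ⊥bis P3·P0 via (37.65,31.115): [(0, 67.7355) (0, 0) (65, 0) (65, 4.5128)]  |A|=2348.072
3. ⊥bis P3·P1 via (26.785,34.355): [(38.326, 30.4575) (0, 43.4006) (0, 0) (65, 0) (65, 4.5128)]  |A|=1881.7415
4. ⊥bis P3·P2 via (18.945,24.145): [(43.9807, 24.9574) (0, 23.5303) (0, 0) (65, 0) (65, 4.5128)]  |A|=1375.9817
5. ⊥bis P3·P4 via (28.55,22.57): [(26.518, 24.3907) (0, 23.5303) (0, 0) (53.7393, 0)]  |A|=967.3578
6. ⊥bis P3·P5 via (29.405,33.935): [(26.518, 24.3907) (0, 23.5303) (0, 0) (53.7393, 0)]  |A|=967.3578
7. ⊥bis P3·P6 via (18.5,28.98): [(26.518, 24.3907) (0, 23.5303) (0, 0) (53.7393, 0)]  |A|=967.3578
8. canonical 4-gon: [(26.518, 24.3907) (0, 23.5303) (0, 0) (53.7393, 0)]
9. shoelace: 967.3578

Area of P3's cell: 967.3578 (4 vertices)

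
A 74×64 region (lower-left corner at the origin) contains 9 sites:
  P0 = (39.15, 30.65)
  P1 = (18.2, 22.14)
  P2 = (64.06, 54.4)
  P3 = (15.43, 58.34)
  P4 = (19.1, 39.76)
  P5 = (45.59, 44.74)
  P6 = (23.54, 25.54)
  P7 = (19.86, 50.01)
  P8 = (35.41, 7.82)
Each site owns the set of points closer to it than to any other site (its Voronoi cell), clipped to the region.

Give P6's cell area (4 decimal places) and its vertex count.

1. box [0,74]×[0,64]: [(0, 0) (74, 0) (74, 64) (0, 64)]
2. ⊥bis P6·P0 via (31.345,28.095): [(0, 0) (40.542, 0) (19.5913, 64) (0, 64)]  |A|=1924.2676
3. ⊥bis P6·P1 via (20.87,23.84): [(0, 56.6182) (36.049, 0) (40.542, 0) (19.5913, 64) (0, 64)]  |A|=903.7526
4. ⊥bis P6·P2 via (43.8,39.97): [(0, 56.6182) (36.049, 0) (40.542, 0) (19.5913, 64) (0, 64)]  |A|=903.7526
5. ⊥bis P6·P3 via (19.485,41.94): [(10.7248, 39.774) (36.049, 0) (40.542, 0) (26.2641, 43.6162)]  |A|=455.6639
6. ⊥bis P6·P4 via (21.32,32.65): [(16.2655, 31.0718) (36.049, 0) (40.542, 0) (29.0625, 35.0675)]  |A|=317.117
7. ⊥bis P6·P5 via (34.565,35.14): [(16.2655, 31.0718) (36.049, 0) (40.542, 0) (29.0625, 35.0675)]  |A|=317.117
8. ⊥bis P6·P7 via (21.7,37.775): [(16.2655, 31.0718) (36.049, 0) (40.542, 0) (29.0625, 35.0675)]  |A|=317.117
9. ⊥bis P6·P8 via (29.475,16.68): [(16.2655, 31.0718) (26.6386, 14.78) (34.0734, 19.7603) (29.0625, 35.0675)]  |A|=194.3486
10. canonical 4-gon: [(16.2655, 31.0718) (26.6386, 14.78) (34.0734, 19.7603) (29.0625, 35.0675)]
11. shoelace: 194.3486

Area of P6's cell: 194.3486 (4 vertices)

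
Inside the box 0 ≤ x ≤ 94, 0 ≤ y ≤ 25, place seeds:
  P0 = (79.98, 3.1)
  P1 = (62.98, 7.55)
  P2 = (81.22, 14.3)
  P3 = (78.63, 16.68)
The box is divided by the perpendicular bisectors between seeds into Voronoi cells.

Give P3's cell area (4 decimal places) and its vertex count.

1. box [0,94]×[0,25]: [(0, 0) (94, 0) (94, 25) (0, 25)]
2. ⊥bis P3·P0 via (79.305,9.89): [(0, 2.0062) (94, 11.3508) (94, 25) (0, 25)]  |A|=1722.2181
3. ⊥bis P3·P1 via (70.805,12.115): [(72.4978, 9.2133) (94, 11.3508) (94, 25) (63.2881, 25)]  |A|=389.1635
4. ⊥bis P3·P2 via (79.925,15.49): [(72.4978, 9.2133) (74.324, 9.3948) (88.6639, 25) (63.2881, 25)]  |A|=213.2482
5. canonical 4-gon: [(72.4978, 9.2133) (74.324, 9.3948) (88.6639, 25) (63.2881, 25)]
6. shoelace: 213.2482

Area of P3's cell: 213.2482 (4 vertices)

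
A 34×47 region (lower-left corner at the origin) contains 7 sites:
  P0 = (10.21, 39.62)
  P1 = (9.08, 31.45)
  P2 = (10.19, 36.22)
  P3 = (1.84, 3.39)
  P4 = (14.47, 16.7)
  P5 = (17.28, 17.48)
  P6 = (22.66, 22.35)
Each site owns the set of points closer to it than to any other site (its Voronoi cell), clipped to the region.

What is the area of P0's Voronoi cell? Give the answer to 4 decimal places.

1. box [0,34]×[0,47]: [(0, 0) (34, 0) (34, 47) (0, 47)]
2. ⊥bis P0·P1 via (9.645,35.535): [(0, 36.869) (34, 32.1664) (34, 47) (0, 47)]  |A|=424.3974
3. ⊥bis P0·P2 via (10.2,37.92): [(0, 37.98) (34, 37.78) (34, 47) (0, 47)]  |A|=310.08
4. ⊥bis P0·P3 via (6.025,21.505): [(0, 37.98) (34, 37.78) (34, 47) (0, 47)]  |A|=310.08
5. ⊥bis P0·P4 via (12.34,28.16): [(0, 37.98) (34, 37.78) (34, 47) (0, 47)]  |A|=310.08
6. ⊥bis P0·P5 via (13.745,28.55): [(0, 37.98) (34, 37.78) (34, 47) (0, 47)]  |A|=310.08
7. ⊥bis P0·P6 via (16.435,30.985): [(0, 37.98) (25.9266, 37.8275) (34, 43.6477) (34, 47) (0, 47)]  |A|=286.3938
8. canonical 5-gon: [(0, 37.98) (25.9266, 37.8275) (34, 43.6477) (34, 47) (0, 47)]
9. shoelace: 286.3938

Area of P0's cell: 286.3938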